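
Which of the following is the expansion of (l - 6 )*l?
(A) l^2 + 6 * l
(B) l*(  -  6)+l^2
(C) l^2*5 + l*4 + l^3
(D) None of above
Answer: B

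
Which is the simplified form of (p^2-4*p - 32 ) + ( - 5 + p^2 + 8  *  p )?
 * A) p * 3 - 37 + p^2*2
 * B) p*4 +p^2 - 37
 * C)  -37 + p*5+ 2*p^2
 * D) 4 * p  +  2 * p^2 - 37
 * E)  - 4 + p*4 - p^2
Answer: D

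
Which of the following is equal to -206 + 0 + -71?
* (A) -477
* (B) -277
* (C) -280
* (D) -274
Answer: B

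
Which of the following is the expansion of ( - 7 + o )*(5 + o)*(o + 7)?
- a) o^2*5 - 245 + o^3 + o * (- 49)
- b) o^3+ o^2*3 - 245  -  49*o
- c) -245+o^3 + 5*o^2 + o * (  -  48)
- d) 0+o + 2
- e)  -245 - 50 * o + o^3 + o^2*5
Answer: a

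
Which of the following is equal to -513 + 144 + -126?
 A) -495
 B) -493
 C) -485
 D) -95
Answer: A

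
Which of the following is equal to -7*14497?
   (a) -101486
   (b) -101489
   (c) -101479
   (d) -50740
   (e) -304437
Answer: c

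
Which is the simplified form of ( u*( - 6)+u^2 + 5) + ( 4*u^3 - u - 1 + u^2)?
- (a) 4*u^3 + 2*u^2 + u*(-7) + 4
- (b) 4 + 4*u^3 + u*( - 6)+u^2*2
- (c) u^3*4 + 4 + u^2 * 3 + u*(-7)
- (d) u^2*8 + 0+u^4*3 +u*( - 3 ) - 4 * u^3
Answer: a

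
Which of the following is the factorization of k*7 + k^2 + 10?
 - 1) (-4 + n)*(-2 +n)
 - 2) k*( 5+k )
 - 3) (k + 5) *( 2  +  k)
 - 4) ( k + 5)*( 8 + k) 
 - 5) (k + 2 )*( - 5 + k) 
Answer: 3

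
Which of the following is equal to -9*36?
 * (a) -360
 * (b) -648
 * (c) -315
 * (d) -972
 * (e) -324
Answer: e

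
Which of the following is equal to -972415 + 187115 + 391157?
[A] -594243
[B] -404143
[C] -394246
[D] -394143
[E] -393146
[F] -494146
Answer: D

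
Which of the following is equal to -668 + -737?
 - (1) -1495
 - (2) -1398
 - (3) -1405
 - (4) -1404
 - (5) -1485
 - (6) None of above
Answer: 3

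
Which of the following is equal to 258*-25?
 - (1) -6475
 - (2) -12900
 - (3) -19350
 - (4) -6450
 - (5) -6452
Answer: 4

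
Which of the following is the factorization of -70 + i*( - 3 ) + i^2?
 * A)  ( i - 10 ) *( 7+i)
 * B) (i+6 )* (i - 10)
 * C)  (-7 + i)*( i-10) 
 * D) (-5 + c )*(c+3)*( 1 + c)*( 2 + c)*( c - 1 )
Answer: A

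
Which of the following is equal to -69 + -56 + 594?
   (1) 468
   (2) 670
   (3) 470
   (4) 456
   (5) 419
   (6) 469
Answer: 6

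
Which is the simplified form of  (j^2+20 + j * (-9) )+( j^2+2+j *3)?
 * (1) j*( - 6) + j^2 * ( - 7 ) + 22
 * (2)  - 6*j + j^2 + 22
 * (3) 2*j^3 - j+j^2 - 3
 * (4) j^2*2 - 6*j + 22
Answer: 4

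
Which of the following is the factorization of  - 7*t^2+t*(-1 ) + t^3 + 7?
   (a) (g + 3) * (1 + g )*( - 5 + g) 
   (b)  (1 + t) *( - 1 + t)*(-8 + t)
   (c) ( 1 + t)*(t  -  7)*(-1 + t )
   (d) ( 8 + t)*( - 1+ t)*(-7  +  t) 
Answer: c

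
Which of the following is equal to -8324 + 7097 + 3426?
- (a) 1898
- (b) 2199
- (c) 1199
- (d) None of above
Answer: b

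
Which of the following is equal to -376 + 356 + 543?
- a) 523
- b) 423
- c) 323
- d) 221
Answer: a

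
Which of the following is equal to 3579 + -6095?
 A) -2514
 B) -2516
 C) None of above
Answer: B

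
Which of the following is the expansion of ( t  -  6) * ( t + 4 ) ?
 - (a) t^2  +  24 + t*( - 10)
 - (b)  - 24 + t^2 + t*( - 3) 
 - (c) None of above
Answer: c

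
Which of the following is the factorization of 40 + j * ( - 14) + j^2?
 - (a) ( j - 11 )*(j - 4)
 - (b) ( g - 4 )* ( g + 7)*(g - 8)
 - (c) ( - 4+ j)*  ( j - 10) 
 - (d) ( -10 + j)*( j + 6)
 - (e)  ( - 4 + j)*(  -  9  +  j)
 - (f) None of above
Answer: c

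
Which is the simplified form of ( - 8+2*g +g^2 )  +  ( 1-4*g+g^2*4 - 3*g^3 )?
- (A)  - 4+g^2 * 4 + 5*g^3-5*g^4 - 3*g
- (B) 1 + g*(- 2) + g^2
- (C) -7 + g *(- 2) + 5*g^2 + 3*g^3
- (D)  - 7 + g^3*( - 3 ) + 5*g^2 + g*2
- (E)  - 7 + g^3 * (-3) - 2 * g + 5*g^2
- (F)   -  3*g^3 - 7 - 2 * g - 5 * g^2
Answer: E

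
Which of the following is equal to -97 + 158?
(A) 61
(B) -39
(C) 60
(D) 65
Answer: A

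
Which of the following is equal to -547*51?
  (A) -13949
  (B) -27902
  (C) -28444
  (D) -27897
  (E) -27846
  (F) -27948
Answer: D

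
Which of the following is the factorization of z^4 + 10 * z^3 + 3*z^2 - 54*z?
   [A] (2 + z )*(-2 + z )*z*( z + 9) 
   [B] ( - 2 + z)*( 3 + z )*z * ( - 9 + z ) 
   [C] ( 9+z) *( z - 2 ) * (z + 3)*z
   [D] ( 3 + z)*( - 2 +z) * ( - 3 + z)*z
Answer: C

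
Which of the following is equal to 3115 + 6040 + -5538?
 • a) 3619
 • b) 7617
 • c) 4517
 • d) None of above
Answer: d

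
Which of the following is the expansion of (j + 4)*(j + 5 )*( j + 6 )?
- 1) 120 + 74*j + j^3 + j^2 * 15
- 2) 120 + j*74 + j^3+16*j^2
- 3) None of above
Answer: 1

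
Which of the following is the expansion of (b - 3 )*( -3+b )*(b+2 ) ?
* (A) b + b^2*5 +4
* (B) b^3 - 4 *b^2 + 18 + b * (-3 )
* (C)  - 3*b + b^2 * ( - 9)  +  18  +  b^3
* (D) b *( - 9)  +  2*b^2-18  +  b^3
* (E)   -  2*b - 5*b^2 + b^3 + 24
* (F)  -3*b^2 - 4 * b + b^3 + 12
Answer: B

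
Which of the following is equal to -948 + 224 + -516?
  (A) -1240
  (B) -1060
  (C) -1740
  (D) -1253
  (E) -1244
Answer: A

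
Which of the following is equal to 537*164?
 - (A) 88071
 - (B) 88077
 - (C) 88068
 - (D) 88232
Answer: C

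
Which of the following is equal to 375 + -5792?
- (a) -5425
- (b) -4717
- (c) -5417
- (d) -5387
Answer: c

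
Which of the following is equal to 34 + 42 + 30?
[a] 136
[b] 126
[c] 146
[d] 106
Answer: d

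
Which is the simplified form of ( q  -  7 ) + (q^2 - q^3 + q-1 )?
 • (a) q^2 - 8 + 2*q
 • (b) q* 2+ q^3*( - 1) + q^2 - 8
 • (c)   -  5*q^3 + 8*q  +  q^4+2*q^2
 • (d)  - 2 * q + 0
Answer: b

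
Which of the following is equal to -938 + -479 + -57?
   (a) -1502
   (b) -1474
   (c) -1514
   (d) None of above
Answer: b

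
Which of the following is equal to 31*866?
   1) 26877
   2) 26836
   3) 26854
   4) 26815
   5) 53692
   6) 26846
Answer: 6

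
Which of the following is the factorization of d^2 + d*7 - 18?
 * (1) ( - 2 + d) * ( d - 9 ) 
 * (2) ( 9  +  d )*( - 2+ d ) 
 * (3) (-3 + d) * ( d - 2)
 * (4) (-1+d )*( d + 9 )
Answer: 2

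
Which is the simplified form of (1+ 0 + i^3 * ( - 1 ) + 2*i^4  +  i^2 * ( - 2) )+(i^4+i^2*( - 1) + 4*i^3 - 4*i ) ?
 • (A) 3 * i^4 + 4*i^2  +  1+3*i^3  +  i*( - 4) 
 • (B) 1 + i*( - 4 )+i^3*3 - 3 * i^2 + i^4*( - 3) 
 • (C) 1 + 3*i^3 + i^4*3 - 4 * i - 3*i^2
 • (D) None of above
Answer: C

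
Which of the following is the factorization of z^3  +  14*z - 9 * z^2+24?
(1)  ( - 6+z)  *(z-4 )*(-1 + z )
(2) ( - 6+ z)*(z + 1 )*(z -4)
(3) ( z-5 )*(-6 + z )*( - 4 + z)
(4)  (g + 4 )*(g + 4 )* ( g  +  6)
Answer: 2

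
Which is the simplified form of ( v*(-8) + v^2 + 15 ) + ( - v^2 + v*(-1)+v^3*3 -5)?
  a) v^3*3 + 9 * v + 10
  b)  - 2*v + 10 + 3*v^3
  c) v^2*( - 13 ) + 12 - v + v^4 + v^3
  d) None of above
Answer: d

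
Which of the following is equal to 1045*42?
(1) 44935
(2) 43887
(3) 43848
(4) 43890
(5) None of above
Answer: 4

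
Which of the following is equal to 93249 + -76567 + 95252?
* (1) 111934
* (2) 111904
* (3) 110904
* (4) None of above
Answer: 1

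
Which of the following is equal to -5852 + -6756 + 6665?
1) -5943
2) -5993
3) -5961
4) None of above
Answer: 1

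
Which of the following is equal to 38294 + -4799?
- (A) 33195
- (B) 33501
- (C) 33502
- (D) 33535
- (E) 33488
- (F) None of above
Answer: F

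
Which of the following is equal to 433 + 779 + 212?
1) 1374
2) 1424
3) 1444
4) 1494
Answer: 2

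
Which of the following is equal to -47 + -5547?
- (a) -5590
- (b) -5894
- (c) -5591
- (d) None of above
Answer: d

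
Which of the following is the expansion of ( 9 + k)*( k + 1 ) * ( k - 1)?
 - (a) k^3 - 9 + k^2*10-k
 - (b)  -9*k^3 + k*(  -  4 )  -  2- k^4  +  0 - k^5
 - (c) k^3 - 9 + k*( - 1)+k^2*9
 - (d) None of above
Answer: c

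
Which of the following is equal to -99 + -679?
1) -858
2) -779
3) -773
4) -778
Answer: 4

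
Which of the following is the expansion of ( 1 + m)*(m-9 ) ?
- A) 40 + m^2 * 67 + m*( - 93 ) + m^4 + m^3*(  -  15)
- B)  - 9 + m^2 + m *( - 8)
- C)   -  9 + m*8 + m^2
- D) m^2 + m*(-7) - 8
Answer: B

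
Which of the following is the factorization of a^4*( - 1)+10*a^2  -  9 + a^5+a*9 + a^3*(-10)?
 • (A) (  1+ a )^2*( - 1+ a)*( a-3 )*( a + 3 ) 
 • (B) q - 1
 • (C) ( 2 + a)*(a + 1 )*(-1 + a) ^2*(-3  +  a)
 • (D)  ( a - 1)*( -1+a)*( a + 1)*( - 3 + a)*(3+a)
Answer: D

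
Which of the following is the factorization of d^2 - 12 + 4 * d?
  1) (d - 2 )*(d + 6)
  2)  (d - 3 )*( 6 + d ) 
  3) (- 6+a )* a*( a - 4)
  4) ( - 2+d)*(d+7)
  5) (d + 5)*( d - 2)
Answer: 1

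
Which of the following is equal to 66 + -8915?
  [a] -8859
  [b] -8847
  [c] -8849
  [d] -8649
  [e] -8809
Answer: c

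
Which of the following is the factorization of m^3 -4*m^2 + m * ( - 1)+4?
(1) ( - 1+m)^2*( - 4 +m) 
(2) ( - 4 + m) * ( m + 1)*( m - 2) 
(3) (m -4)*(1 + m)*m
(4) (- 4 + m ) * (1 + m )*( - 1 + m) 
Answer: 4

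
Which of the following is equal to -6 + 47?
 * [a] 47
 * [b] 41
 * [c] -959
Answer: b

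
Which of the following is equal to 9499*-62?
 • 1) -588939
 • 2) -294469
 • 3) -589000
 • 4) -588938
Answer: 4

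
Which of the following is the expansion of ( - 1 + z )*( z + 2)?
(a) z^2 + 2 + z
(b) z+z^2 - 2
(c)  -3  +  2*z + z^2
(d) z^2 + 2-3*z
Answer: b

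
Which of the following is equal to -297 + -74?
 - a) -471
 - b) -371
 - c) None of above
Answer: b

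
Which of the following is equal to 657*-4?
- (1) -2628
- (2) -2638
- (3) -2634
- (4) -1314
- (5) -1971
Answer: 1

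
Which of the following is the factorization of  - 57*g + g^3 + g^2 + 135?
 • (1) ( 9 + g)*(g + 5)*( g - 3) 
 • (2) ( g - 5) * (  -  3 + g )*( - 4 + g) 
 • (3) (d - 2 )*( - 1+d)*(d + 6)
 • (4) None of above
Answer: 4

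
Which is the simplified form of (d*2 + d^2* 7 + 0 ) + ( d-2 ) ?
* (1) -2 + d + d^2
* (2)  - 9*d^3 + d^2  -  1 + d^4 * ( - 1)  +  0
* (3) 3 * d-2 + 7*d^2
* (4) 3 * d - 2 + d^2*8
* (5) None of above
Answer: 3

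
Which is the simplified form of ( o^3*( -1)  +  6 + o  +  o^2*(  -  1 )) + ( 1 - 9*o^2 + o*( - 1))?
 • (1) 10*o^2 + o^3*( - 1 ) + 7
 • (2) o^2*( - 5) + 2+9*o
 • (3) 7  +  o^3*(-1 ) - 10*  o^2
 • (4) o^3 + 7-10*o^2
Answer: 3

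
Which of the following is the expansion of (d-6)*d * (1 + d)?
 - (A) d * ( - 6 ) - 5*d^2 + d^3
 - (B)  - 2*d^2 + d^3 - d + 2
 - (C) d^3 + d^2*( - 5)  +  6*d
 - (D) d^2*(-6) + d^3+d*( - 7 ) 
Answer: A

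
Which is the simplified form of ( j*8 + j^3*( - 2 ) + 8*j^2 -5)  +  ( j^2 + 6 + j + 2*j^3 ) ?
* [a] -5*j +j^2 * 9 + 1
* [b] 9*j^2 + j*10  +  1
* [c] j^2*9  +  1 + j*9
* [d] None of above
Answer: c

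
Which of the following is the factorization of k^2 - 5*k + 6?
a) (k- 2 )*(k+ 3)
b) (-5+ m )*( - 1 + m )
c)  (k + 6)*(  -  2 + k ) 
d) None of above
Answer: d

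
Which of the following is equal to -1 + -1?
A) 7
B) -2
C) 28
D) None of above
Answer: B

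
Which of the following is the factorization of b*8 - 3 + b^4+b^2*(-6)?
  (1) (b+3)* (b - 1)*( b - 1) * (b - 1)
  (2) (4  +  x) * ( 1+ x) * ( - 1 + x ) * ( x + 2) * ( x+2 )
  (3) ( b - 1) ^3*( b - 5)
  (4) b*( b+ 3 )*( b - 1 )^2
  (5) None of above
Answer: 1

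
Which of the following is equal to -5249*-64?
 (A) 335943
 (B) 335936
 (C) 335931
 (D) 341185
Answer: B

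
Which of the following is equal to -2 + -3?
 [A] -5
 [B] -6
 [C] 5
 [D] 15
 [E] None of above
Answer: A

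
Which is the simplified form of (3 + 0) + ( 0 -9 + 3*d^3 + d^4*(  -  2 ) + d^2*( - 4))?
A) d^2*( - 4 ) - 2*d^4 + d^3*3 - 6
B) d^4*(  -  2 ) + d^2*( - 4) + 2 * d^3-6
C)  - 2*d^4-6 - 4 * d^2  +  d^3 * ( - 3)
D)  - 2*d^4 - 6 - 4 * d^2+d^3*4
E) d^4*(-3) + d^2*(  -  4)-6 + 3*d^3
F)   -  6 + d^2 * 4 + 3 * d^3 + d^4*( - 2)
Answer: A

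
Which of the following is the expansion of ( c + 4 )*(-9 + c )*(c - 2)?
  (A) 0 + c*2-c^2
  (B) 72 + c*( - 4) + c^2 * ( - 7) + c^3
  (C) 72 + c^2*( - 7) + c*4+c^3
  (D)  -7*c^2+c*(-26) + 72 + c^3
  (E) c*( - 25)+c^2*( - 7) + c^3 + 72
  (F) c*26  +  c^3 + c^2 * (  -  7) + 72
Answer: D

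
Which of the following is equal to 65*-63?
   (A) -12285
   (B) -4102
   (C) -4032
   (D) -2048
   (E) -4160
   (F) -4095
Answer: F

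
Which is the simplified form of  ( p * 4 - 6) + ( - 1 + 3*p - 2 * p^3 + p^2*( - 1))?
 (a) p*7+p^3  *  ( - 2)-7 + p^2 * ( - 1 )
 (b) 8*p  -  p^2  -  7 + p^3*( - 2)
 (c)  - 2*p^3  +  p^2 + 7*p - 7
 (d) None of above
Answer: a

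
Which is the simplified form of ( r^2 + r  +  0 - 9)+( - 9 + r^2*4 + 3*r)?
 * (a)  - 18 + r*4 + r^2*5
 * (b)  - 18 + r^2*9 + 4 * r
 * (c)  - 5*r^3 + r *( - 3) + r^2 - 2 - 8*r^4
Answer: a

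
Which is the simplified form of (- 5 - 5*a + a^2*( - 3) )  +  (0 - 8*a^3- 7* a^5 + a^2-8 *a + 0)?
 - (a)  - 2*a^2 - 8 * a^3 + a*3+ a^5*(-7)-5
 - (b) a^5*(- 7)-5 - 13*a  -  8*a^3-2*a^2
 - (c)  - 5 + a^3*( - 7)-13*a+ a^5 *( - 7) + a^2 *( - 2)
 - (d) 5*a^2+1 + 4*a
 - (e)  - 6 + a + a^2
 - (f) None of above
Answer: b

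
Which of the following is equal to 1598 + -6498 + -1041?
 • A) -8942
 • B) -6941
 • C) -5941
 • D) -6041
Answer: C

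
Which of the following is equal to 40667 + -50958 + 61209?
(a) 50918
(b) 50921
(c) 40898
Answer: a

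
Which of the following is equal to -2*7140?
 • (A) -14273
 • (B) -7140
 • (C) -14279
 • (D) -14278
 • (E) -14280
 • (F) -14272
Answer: E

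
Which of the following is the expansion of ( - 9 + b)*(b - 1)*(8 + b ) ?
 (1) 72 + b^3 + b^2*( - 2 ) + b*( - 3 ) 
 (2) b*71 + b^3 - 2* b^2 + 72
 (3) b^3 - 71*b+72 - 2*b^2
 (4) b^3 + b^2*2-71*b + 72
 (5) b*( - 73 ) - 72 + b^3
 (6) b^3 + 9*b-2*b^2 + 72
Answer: 3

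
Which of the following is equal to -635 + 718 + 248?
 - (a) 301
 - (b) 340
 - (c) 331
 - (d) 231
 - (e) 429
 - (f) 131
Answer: c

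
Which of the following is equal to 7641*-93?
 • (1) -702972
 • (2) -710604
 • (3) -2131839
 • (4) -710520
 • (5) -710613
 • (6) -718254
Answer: 5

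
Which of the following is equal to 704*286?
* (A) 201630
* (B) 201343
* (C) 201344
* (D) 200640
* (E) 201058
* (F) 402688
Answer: C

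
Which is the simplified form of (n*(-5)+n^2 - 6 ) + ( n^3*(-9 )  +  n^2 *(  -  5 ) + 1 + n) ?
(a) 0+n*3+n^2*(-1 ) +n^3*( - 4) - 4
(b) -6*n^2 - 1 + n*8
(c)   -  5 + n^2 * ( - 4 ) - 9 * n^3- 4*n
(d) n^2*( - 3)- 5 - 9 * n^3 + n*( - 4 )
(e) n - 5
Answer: c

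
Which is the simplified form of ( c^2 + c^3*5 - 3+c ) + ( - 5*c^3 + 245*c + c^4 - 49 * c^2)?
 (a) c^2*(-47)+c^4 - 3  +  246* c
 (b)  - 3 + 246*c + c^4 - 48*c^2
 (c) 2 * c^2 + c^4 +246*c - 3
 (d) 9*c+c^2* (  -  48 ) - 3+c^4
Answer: b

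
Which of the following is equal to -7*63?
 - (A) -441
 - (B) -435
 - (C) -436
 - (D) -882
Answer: A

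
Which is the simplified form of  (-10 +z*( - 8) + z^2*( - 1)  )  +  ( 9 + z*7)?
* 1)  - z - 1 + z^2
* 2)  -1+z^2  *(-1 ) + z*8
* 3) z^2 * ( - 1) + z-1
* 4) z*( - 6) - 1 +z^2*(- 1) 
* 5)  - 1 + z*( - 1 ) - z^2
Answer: 5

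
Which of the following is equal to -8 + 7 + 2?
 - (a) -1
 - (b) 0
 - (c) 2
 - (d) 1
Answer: d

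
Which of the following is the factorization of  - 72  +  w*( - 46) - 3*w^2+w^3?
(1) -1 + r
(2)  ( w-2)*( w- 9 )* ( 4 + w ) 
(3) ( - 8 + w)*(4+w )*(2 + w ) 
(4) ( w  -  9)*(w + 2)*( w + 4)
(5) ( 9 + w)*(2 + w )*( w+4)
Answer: 4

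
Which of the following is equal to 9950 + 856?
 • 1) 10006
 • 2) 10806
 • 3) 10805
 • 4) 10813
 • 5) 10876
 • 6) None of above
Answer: 2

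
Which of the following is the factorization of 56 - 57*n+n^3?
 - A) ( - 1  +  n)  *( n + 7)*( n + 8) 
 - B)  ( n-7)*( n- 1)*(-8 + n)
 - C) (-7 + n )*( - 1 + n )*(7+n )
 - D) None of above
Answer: D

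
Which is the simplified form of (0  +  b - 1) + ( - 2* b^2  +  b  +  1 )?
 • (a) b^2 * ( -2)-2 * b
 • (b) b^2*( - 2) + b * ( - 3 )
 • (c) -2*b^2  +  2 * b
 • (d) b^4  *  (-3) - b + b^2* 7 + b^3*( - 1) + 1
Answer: c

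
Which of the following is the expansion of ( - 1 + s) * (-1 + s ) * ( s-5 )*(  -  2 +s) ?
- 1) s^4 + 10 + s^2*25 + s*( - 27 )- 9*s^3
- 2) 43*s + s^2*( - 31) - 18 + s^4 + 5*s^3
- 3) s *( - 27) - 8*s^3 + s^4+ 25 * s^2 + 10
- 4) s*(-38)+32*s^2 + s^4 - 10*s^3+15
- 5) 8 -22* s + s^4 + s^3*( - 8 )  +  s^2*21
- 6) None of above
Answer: 1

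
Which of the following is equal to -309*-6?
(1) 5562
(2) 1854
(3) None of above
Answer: 2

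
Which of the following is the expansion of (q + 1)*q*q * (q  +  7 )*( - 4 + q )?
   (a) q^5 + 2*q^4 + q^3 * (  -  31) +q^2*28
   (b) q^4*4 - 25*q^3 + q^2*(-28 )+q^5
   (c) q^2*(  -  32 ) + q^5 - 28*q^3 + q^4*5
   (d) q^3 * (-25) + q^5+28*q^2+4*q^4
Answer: b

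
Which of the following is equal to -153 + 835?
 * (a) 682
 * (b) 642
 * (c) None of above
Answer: a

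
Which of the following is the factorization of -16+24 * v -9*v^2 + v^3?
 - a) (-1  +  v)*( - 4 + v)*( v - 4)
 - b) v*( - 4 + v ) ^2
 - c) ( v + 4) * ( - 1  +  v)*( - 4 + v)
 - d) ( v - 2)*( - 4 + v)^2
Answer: a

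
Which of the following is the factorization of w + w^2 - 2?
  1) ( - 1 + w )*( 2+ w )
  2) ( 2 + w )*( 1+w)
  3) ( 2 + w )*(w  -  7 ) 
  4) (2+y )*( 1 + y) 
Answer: 1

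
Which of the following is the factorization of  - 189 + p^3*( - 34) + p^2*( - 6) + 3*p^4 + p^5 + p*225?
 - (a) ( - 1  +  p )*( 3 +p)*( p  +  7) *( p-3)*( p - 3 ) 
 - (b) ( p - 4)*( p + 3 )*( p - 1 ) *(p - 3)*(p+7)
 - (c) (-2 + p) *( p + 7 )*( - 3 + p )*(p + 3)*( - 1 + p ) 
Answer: a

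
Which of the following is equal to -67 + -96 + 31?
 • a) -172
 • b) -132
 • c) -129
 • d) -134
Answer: b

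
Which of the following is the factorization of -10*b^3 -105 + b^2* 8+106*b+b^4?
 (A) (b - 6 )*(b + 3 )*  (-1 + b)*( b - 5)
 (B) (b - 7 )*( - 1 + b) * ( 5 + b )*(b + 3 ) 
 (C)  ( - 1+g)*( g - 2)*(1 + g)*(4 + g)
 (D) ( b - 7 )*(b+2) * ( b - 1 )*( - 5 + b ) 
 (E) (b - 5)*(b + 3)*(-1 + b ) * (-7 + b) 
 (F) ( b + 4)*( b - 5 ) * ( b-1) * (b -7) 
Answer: E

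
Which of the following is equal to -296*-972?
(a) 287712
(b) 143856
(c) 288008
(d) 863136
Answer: a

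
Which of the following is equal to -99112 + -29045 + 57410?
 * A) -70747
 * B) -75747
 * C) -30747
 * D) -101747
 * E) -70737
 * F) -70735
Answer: A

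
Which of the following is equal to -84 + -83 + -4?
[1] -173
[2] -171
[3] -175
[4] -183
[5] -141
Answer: 2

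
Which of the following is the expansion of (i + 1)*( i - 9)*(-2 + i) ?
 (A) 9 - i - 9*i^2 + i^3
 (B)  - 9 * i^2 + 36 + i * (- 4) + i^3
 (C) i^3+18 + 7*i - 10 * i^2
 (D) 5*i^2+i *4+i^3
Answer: C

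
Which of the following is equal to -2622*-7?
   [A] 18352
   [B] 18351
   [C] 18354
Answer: C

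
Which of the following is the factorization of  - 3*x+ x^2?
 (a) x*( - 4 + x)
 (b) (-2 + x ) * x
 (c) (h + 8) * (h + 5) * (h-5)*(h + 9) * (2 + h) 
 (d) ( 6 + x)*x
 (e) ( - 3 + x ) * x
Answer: e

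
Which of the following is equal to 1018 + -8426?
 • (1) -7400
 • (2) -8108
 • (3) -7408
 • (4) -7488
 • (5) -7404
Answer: 3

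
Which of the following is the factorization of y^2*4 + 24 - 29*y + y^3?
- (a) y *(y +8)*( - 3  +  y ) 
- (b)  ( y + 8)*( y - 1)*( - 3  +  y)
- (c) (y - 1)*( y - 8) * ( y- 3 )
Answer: b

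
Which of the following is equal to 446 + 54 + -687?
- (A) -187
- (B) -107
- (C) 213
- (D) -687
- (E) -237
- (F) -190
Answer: A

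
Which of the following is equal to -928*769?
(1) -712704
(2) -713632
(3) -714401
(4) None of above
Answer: 2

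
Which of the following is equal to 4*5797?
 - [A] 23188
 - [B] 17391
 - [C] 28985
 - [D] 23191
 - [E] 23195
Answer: A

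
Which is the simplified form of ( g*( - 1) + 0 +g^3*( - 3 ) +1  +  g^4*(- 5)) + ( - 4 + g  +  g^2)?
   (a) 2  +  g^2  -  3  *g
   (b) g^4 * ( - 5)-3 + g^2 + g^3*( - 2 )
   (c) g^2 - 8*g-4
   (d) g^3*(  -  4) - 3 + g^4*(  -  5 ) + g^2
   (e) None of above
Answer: e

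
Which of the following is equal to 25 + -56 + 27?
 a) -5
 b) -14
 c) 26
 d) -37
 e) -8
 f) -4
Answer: f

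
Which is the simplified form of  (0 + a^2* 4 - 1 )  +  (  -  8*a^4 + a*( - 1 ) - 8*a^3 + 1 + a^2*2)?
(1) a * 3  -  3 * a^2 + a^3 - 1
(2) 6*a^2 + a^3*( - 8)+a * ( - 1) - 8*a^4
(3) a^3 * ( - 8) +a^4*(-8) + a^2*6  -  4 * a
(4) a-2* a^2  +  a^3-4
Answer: 2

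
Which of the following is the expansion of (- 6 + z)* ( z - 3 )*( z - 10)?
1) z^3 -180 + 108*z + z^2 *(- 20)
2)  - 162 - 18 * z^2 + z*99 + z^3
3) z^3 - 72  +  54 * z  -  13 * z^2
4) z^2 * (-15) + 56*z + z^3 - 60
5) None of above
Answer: 5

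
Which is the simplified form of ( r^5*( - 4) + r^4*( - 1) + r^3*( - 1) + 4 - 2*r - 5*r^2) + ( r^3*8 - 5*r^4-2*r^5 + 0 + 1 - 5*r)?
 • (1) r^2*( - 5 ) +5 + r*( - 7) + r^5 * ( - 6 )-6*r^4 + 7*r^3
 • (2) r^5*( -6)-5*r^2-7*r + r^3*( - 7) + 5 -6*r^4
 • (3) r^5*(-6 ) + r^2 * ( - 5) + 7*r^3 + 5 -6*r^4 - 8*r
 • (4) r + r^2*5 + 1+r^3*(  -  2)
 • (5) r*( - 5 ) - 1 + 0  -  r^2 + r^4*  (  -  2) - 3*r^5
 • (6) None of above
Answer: 1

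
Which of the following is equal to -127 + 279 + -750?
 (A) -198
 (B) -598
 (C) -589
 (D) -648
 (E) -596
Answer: B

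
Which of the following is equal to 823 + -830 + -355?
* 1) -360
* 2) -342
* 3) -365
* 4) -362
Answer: 4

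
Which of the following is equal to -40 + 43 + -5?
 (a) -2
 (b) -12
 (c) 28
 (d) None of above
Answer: a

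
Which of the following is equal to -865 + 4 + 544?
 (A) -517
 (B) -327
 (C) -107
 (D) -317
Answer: D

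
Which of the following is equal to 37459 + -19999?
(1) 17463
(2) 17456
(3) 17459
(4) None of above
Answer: 4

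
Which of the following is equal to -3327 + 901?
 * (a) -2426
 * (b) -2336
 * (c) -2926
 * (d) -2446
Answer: a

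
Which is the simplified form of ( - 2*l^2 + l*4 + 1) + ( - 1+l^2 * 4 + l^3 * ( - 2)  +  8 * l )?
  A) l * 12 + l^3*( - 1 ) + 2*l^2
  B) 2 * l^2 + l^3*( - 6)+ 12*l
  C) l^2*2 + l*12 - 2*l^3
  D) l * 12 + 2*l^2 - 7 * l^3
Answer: C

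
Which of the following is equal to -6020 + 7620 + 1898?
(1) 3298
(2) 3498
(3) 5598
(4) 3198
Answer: 2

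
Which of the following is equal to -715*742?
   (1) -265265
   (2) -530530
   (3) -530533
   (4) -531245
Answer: 2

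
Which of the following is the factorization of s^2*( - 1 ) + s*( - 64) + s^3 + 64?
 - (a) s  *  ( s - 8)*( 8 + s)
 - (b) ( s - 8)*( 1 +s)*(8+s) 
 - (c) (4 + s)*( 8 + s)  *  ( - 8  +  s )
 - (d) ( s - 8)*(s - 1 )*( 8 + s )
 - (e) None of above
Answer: d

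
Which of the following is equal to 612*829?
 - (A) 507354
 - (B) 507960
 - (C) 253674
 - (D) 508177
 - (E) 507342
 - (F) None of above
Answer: F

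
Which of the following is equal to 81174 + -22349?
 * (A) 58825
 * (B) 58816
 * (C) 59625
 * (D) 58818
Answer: A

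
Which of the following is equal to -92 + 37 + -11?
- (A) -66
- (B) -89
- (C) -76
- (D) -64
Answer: A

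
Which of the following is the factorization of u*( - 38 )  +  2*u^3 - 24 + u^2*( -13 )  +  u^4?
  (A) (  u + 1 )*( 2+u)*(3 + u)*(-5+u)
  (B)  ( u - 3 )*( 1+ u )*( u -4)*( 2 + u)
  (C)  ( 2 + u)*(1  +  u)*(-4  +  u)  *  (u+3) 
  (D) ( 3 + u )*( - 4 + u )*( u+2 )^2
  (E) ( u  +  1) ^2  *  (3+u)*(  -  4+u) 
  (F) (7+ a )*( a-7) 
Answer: C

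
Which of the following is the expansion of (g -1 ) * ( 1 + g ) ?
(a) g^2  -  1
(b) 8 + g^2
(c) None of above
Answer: a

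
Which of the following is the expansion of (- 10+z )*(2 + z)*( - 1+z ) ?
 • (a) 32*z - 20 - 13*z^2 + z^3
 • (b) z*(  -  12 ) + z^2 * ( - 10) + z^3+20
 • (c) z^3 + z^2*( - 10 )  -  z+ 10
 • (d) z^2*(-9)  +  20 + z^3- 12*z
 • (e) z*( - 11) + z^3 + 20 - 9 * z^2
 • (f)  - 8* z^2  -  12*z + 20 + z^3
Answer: d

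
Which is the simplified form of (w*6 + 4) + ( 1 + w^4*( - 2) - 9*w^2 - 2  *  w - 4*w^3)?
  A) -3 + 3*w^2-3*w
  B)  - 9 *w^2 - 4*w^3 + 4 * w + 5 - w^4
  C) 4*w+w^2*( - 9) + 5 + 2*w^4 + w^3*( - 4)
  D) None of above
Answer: D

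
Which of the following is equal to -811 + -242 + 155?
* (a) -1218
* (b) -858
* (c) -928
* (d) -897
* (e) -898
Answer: e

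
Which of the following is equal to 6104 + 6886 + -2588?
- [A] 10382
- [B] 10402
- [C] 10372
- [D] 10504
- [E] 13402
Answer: B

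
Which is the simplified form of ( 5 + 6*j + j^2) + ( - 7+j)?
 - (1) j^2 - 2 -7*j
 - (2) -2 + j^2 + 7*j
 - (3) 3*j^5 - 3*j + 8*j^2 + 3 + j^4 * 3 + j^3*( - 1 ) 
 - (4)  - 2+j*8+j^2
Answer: 2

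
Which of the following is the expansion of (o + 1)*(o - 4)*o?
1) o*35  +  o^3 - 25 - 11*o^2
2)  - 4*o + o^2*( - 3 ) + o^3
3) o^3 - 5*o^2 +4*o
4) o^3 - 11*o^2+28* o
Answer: 2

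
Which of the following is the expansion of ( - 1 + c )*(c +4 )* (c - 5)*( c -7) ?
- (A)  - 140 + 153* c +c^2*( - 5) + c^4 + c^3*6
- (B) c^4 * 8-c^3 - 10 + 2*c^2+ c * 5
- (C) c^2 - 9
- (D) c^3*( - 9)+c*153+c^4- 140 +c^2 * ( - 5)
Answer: D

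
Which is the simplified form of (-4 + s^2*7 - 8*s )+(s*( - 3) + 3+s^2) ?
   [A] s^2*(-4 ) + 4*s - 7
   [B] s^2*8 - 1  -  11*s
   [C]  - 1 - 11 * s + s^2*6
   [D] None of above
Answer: B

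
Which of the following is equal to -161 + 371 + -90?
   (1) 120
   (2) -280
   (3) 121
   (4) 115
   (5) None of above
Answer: 1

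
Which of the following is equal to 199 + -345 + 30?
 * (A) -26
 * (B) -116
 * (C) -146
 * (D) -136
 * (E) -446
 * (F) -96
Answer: B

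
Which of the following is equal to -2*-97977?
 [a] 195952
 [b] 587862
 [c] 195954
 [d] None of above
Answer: c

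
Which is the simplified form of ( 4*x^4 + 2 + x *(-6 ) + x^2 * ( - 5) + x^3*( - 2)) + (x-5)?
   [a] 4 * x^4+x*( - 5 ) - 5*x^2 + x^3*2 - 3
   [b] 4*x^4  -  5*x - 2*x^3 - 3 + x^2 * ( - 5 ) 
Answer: b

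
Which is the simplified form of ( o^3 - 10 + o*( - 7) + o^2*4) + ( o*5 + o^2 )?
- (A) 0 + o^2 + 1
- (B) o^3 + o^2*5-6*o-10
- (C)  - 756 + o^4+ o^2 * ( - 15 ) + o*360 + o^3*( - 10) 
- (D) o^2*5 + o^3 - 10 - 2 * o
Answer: D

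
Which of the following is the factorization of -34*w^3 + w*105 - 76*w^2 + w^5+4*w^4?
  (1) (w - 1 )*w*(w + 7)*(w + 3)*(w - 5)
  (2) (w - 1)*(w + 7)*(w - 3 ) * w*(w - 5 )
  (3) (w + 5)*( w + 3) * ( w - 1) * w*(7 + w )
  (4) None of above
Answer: 1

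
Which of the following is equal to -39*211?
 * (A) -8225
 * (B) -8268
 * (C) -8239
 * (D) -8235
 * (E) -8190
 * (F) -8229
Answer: F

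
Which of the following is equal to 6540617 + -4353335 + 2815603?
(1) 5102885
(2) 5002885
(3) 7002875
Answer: 2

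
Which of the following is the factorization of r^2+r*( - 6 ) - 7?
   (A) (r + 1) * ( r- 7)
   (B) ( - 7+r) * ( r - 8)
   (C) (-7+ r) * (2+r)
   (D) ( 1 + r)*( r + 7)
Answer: A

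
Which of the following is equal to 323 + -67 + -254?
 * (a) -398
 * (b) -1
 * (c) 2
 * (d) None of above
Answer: c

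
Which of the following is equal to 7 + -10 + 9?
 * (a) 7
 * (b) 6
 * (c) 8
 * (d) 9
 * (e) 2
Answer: b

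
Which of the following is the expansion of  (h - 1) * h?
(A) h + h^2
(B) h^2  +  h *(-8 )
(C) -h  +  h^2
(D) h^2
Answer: C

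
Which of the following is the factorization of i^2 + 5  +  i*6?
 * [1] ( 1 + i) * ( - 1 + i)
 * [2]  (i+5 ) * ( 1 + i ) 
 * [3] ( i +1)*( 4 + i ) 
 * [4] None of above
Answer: 2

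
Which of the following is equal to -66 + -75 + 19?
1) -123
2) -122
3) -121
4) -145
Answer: 2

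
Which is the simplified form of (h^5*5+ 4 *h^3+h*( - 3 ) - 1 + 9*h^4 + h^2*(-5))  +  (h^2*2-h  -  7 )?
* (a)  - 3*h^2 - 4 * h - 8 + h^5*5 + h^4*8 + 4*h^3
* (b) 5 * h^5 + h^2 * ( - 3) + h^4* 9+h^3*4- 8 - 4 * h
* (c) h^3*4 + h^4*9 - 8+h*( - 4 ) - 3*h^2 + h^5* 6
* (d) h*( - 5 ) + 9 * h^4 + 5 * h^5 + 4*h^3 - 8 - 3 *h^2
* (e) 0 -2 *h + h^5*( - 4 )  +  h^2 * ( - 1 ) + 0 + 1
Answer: b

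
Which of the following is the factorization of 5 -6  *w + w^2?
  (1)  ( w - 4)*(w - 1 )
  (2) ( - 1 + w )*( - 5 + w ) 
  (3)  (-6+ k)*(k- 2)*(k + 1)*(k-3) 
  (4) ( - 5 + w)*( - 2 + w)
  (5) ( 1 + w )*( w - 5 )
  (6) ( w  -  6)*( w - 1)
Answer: 2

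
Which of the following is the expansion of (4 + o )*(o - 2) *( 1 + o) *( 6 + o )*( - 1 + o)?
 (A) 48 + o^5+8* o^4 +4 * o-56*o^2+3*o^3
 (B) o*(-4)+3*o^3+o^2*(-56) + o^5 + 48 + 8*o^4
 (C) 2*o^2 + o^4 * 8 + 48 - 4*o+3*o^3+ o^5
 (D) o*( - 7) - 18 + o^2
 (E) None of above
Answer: B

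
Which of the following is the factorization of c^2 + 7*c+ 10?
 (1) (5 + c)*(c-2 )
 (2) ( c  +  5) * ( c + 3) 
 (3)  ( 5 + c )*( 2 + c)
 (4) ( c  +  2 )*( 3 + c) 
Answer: 3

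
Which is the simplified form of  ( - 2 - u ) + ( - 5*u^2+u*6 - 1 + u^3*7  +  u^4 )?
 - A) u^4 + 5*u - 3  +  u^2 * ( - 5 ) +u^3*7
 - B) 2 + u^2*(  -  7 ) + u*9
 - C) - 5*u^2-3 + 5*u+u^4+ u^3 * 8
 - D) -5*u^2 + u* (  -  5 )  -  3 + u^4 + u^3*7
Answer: A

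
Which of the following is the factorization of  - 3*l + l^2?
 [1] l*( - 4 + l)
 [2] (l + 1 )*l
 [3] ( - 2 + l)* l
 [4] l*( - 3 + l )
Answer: 4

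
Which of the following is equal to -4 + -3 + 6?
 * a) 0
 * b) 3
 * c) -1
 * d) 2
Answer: c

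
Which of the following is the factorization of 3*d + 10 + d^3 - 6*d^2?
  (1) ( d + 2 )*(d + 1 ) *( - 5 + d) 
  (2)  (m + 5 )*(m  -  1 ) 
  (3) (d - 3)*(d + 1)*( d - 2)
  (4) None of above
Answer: 4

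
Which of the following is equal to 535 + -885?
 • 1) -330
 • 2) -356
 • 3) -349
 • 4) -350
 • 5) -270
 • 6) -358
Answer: 4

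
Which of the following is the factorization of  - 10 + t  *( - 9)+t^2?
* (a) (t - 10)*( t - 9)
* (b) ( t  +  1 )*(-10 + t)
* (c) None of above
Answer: b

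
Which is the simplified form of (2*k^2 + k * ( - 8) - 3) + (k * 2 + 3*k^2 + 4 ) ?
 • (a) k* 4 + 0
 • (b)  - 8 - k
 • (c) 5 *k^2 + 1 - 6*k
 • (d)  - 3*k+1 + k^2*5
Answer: c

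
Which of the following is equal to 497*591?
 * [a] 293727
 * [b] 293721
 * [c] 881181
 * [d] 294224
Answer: a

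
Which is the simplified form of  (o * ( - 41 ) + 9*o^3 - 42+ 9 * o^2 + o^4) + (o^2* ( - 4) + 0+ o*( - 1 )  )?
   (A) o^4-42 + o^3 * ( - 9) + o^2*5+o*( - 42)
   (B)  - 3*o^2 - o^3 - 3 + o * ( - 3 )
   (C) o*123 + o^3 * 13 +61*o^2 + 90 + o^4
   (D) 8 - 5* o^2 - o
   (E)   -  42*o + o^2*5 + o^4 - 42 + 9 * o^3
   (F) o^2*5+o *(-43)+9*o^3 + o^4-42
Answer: E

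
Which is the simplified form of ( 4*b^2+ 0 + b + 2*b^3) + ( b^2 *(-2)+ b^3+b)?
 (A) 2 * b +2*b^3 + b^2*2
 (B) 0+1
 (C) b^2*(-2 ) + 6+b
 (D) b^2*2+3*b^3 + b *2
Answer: D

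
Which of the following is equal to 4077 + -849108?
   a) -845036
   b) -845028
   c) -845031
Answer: c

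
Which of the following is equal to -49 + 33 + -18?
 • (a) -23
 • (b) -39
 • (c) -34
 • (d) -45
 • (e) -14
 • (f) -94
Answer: c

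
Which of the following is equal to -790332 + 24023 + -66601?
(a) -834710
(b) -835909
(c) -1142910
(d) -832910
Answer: d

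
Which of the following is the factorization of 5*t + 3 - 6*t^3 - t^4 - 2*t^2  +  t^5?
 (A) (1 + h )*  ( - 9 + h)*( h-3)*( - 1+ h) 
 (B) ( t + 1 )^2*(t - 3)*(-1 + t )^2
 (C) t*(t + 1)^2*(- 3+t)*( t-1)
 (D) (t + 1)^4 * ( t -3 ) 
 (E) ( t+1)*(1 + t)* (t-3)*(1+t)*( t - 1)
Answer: E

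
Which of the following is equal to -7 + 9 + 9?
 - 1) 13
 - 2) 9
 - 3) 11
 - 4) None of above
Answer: 3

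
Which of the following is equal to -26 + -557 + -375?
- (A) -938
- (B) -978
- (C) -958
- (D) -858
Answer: C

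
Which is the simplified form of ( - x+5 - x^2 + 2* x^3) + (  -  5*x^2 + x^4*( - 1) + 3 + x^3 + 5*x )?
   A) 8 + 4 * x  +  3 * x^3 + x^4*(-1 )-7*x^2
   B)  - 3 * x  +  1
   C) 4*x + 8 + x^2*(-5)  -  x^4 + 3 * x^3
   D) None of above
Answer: D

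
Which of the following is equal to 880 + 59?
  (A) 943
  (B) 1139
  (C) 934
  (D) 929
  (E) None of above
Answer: E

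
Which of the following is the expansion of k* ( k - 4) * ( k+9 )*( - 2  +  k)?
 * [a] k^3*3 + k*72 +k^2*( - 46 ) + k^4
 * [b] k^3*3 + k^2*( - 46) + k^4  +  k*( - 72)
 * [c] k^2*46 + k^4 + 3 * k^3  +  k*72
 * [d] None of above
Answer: a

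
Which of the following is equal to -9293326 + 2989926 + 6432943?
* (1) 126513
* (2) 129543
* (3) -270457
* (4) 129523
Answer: 2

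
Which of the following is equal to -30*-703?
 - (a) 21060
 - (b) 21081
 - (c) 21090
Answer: c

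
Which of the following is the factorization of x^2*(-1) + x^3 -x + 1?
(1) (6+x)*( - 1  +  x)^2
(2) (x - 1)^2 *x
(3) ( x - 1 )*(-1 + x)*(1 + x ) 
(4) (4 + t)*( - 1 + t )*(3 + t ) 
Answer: 3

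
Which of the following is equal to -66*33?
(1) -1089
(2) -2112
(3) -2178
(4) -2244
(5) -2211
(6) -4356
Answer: 3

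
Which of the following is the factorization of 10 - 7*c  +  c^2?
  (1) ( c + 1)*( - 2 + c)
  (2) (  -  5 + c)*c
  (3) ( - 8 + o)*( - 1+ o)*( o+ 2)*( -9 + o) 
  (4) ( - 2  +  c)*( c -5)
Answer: 4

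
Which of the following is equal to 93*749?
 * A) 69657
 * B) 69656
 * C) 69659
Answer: A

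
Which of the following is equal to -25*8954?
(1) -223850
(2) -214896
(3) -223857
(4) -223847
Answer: 1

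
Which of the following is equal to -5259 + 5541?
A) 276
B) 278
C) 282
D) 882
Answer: C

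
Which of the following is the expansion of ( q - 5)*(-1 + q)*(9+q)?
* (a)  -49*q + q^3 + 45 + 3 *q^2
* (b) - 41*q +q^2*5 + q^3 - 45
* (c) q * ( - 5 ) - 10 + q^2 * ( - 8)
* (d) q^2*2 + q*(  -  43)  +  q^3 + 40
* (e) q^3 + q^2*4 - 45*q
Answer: a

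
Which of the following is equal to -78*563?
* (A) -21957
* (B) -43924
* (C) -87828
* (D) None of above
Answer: D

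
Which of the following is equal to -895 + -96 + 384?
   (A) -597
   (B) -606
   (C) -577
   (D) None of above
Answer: D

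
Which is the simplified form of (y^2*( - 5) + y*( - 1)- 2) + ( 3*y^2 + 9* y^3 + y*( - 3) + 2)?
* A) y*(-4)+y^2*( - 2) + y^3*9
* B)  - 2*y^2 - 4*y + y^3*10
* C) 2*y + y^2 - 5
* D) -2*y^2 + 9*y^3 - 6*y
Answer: A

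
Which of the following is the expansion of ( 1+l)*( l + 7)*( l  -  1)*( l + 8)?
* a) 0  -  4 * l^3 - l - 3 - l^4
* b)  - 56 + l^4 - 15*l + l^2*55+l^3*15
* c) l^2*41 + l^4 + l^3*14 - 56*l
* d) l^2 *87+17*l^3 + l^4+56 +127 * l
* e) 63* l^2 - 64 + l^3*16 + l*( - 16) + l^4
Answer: b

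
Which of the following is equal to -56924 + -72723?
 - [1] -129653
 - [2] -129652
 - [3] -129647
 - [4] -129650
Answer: 3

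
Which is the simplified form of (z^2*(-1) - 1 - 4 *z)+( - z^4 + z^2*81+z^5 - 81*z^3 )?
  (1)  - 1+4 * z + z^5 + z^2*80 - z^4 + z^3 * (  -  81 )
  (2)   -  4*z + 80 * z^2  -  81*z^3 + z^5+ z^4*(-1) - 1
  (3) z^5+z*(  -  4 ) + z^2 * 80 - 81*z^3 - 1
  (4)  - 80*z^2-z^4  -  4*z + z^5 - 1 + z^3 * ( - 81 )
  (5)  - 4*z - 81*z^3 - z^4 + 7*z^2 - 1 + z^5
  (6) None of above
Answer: 2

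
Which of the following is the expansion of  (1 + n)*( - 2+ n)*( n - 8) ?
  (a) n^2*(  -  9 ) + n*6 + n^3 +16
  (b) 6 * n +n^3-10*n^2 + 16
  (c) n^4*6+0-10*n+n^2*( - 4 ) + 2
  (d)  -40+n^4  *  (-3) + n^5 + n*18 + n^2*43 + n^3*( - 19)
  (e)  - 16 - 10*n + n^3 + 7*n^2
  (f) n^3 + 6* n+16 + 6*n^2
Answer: a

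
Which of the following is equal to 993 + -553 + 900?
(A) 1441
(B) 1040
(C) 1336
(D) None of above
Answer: D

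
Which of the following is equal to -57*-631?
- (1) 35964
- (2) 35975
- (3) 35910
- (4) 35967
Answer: 4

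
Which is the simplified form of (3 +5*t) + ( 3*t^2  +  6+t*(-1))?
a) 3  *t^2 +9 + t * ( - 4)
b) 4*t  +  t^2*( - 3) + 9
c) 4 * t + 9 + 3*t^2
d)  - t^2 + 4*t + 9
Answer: c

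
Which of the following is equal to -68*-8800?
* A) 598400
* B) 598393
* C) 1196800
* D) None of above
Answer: A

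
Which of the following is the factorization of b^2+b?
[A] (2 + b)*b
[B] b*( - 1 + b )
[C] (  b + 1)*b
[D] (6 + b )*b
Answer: C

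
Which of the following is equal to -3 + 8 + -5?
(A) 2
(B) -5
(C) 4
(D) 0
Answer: D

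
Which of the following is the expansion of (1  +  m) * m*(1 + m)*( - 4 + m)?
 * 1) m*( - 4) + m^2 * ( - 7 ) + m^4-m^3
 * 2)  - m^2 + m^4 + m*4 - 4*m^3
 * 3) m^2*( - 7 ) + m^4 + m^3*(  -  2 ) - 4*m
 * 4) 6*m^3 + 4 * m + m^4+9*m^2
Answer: 3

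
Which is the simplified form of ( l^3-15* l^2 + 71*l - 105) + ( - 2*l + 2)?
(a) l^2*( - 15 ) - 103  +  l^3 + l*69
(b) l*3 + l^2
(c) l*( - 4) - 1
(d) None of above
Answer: a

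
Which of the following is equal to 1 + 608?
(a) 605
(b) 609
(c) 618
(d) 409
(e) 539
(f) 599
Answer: b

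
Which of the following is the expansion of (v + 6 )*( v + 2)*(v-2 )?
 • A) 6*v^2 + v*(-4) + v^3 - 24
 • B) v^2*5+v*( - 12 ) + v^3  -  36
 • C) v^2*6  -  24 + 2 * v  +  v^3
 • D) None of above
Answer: A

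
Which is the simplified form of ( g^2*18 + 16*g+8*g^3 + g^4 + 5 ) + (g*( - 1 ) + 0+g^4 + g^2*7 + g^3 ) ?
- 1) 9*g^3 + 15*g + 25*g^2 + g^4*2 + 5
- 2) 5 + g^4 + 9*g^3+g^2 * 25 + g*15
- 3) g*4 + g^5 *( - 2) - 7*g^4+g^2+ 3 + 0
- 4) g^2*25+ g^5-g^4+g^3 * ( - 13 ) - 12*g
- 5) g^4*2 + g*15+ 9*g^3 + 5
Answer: 1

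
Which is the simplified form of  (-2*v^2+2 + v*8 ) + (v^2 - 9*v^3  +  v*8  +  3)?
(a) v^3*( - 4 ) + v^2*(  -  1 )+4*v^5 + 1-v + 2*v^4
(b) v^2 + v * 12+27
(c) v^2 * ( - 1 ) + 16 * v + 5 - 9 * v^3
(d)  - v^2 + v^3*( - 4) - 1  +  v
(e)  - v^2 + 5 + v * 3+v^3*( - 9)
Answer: c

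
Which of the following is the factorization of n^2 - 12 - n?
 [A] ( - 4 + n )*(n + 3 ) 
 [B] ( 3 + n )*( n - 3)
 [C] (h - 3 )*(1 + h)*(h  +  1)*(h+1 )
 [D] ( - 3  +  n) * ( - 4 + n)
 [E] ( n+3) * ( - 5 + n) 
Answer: A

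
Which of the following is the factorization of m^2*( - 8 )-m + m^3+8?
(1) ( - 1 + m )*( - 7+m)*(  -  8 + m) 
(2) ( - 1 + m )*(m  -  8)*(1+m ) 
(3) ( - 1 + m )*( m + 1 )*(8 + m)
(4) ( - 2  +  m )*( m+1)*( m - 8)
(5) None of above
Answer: 2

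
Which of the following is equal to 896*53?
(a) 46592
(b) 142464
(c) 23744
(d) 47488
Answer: d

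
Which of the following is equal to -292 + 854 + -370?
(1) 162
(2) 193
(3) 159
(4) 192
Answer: 4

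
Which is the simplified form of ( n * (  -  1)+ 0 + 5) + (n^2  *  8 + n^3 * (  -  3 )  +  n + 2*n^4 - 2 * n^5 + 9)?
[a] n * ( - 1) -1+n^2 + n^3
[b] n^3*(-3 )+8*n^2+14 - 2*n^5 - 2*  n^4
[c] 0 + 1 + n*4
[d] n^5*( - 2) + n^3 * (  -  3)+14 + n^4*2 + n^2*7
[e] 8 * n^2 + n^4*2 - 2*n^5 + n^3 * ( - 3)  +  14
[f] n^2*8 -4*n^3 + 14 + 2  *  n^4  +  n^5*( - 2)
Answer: e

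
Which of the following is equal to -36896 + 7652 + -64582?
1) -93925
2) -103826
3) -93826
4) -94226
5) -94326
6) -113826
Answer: 3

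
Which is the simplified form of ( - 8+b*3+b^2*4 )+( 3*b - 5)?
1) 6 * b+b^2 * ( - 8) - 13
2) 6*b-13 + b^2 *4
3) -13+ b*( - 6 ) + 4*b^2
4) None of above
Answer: 2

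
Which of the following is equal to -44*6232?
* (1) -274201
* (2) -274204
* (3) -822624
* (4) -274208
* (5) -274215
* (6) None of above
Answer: 4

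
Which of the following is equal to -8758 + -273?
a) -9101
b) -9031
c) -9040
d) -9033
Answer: b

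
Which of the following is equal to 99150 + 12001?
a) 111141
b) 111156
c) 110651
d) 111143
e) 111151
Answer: e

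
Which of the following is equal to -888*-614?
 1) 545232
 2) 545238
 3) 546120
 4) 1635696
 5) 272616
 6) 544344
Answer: 1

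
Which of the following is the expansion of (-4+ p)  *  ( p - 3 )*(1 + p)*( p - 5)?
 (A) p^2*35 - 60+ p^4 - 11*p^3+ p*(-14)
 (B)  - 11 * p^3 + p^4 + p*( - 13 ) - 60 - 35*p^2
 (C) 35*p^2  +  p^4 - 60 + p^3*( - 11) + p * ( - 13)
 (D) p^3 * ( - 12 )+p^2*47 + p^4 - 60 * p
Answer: C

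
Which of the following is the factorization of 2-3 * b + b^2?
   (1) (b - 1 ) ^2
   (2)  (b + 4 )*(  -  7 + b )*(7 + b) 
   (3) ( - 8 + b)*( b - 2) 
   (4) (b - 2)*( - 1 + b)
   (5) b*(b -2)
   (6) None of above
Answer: 4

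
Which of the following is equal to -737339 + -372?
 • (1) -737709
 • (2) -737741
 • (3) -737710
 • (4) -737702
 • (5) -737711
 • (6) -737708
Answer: 5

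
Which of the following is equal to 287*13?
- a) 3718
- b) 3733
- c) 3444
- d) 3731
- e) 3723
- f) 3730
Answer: d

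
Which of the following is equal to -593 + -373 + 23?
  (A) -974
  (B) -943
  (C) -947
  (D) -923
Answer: B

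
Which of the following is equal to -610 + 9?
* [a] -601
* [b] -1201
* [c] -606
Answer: a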